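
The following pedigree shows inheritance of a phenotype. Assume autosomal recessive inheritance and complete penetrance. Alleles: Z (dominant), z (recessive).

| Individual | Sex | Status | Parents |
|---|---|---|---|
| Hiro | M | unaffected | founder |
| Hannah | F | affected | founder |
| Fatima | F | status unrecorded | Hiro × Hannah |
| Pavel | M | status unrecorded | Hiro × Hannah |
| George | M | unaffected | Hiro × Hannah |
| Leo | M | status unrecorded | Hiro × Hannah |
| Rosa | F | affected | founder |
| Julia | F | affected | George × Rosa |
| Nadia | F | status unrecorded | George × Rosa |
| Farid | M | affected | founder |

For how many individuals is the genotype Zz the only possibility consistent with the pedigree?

Obligate heterozygotes: George is unaffected so carries Z and received z from Hannah (zz), so George is Zz.
Every other individual is either homozygous by phenotype or has at least one consistent homozygous assignment, so the count is 1.

1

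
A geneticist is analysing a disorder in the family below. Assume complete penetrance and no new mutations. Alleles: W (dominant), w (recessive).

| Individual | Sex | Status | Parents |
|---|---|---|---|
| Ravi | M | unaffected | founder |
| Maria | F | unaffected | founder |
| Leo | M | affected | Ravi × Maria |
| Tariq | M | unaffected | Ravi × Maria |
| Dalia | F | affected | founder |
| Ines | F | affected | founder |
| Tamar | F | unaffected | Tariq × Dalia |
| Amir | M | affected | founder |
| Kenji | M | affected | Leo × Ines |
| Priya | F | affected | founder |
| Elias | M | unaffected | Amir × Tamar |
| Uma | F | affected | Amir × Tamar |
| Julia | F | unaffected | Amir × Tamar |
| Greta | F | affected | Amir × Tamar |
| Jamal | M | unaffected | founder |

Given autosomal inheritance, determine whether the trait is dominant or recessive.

Ravi and Maria are both unaffected yet have an affected child Leo. Under dominance, an affected child requires at least one affected parent, so the trait cannot be dominant.

recessive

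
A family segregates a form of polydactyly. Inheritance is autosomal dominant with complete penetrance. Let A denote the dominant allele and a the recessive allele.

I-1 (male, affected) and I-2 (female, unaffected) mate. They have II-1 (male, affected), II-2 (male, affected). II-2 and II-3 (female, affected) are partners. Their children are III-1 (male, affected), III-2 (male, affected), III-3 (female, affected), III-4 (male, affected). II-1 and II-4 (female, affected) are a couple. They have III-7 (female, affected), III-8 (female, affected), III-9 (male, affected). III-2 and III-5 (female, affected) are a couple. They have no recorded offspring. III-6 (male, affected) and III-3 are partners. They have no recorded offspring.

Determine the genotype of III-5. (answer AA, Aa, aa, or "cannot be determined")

cannot be determined

III-5's phenotype allows AA or Aa, and no parent or child forces a single allele at both positions; consistent genotype assignments exist with III-5 as AA or Aa.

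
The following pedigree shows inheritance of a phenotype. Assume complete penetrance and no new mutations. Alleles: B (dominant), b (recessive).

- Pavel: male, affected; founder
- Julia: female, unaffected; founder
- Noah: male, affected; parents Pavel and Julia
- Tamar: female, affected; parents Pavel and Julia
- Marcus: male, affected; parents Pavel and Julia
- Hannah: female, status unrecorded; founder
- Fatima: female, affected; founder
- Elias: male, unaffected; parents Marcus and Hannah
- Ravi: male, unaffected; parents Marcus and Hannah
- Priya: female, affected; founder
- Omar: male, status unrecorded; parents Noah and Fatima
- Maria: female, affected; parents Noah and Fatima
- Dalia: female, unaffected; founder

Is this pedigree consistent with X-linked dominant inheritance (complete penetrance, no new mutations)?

No

Under X-linked dominant, Noah (affected, male) cannot arise from Pavel (affected) × Julia (unaffected).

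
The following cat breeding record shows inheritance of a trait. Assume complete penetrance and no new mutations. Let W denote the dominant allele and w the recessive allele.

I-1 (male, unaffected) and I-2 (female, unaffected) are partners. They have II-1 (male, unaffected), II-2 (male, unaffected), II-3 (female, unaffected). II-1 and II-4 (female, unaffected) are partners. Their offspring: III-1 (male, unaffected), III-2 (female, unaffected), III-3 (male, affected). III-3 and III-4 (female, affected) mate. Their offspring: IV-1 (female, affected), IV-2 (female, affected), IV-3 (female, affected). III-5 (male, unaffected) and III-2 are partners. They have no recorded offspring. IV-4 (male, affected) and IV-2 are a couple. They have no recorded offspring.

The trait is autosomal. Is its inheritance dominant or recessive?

recessive

II-1 and II-4 are both unaffected yet have an affected child III-3. Under dominance, an affected child requires at least one affected parent, so the trait cannot be dominant.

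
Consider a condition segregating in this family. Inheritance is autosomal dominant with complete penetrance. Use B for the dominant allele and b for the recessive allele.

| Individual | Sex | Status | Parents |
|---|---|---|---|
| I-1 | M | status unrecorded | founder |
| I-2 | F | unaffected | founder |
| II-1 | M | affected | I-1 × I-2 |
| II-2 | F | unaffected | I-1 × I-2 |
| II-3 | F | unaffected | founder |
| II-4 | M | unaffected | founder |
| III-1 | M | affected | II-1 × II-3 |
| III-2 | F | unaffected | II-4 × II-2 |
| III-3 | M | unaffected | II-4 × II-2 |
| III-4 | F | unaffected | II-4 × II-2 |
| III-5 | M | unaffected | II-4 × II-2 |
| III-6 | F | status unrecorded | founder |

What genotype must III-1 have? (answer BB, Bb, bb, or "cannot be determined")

From phenotype alone, III-1 is BB or Bb.
III-1 is affected so carries B and received b from II-3 (bb), so III-1 is Bb.

Bb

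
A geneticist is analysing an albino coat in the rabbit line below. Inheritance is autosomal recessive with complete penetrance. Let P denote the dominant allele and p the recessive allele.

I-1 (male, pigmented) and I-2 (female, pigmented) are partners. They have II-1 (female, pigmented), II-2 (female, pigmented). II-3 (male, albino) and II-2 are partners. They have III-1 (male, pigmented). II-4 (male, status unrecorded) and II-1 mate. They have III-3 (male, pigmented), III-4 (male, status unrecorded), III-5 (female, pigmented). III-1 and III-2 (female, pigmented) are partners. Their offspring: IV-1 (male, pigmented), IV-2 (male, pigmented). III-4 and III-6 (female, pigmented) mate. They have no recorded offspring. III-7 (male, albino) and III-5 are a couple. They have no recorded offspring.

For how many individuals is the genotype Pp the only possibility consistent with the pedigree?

1

Obligate heterozygotes: III-1 is pigmented so carries P and received p from II-3 (pp), so III-1 is Pp.
Every other individual is either homozygous by phenotype or has at least one consistent homozygous assignment, so the count is 1.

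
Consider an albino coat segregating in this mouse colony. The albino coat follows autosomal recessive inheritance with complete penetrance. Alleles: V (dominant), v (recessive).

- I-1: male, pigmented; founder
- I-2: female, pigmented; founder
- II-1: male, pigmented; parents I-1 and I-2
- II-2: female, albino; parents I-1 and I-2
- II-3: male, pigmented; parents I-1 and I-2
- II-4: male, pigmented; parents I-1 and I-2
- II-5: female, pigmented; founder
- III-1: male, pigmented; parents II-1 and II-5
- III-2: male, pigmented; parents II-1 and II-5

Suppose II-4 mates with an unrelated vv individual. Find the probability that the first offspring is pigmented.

2/3

I-1 is pigmented so carries V and passed v to II-2 (vv), so I-1 is Vv.
I-2 is pigmented so carries V and passed v to II-2 (vv), so I-2 is Vv.
II-4 is a pigmented offspring of I-1 (Vv) × I-2 (Vv), whose cross gives 1/4 VV : 1/2 Vv : 1/4 vv; conditioning on being pigmented, II-4 is VV with probability 1/3, Vv with probability 2/3.
Summing over parental genotype combinations, P(offspring is pigmented) = 1/3·1 + 2/3·1/2 = 2/3.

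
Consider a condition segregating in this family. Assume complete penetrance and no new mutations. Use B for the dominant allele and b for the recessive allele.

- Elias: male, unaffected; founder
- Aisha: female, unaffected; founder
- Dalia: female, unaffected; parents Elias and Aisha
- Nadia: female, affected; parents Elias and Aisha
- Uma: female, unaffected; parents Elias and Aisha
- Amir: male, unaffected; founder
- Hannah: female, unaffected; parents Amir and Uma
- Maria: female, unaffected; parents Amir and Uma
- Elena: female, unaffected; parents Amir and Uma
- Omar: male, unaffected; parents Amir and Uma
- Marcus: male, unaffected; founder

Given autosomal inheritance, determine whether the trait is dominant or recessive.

recessive

Elias and Aisha are both unaffected yet have an affected child Nadia. Under dominance, an affected child requires at least one affected parent, so the trait cannot be dominant.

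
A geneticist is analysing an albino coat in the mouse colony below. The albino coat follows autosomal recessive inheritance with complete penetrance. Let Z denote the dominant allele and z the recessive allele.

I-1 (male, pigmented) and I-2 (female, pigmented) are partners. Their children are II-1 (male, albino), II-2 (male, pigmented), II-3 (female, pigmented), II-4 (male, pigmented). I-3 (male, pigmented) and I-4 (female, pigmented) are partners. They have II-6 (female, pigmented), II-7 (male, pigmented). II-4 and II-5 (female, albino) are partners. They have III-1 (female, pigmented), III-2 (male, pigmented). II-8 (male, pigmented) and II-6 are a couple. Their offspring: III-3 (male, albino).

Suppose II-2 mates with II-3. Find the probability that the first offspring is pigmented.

I-1 is pigmented so carries Z and passed z to II-1 (zz), so I-1 is Zz.
I-2 is pigmented so carries Z and passed z to II-1 (zz), so I-2 is Zz.
II-2 is a pigmented offspring of I-1 (Zz) × I-2 (Zz), whose cross gives 1/4 ZZ : 1/2 Zz : 1/4 zz; conditioning on being pigmented, II-2 is ZZ with probability 1/3, Zz with probability 2/3.
II-3 is a pigmented offspring of I-1 (Zz) × I-2 (Zz), whose cross gives 1/4 ZZ : 1/2 Zz : 1/4 zz; conditioning on being pigmented, II-3 is ZZ with probability 1/3, Zz with probability 2/3.
Summing over parental genotype combinations, P(offspring is pigmented) = 1/9·1 + 2/9·1 + 2/9·1 + 4/9·3/4 = 8/9.

8/9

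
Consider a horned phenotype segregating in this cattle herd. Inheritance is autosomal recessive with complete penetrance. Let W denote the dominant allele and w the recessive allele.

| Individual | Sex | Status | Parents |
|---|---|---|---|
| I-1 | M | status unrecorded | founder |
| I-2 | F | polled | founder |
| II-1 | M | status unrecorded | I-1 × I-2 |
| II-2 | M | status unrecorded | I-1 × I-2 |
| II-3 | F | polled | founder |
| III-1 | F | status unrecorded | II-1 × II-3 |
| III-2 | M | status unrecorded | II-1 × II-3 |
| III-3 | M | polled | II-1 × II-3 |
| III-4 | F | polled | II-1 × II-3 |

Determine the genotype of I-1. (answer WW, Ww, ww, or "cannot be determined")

I-1's phenotype is unrecorded, and no parent or child forces a single allele at both positions; consistent genotype assignments exist with I-1 as WW or Ww or ww.

cannot be determined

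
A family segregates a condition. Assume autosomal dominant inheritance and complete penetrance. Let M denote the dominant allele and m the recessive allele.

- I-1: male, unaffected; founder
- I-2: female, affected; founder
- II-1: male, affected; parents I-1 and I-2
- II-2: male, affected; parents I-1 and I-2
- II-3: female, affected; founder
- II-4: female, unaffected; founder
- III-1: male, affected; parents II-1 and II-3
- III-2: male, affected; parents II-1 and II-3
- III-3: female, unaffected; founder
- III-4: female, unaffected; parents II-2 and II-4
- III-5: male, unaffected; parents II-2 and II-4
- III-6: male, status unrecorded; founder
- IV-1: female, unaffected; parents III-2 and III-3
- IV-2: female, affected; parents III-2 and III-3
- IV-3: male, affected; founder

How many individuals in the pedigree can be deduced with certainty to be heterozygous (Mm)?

4

Obligate heterozygotes: II-1 is affected so carries M and received m from I-1 (mm), so II-1 is Mm; II-2 is affected so carries M and received m from I-1 (mm), so II-2 is Mm; III-2 is affected so carries M and passed m to IV-1 (mm), so III-2 is Mm; IV-2 is affected so carries M and received m from III-3 (mm), so IV-2 is Mm.
Every other individual is either homozygous by phenotype or has at least one consistent homozygous assignment, so the count is 4.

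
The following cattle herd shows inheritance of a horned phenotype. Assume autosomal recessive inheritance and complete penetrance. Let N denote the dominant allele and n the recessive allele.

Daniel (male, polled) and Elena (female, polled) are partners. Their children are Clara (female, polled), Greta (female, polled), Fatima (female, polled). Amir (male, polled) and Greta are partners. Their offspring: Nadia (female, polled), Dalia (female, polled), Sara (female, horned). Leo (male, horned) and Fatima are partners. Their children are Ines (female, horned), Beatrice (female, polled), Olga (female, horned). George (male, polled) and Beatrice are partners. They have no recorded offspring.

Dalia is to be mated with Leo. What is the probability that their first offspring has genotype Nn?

Amir is polled so carries N and passed n to Sara (nn), so Amir is Nn.
Greta is polled so carries N and passed n to Sara (nn), so Greta is Nn.
Dalia is a polled offspring of Amir (Nn) × Greta (Nn), whose cross gives 1/4 NN : 1/2 Nn : 1/4 nn; conditioning on being polled, Dalia is NN with probability 1/3, Nn with probability 2/3.
Leo is horned, so Leo is nn.
Summing over parental genotype combinations, P(offspring has genotype Nn) = 1/3·1 + 2/3·1/2 = 2/3.

2/3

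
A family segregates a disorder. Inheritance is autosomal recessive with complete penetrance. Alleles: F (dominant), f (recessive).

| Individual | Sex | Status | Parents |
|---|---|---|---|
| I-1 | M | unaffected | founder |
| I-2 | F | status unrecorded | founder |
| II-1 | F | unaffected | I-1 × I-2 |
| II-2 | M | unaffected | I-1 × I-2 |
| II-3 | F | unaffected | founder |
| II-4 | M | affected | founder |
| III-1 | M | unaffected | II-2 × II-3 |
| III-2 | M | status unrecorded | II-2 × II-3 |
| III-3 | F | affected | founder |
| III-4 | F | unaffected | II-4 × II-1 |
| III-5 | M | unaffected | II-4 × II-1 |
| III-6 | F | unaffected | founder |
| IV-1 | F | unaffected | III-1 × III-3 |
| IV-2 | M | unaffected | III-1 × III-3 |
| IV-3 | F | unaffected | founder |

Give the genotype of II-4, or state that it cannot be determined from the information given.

ff

II-4 is affected, so II-4 is ff.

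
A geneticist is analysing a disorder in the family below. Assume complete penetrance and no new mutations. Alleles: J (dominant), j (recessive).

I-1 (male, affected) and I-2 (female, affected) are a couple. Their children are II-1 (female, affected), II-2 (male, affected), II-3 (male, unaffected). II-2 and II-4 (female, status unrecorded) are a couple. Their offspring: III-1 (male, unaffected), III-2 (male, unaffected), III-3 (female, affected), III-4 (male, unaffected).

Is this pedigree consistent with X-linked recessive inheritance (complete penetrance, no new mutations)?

Under X-linked recessive, II-3 (unaffected, male) cannot arise from I-1 (affected) × I-2 (affected).

No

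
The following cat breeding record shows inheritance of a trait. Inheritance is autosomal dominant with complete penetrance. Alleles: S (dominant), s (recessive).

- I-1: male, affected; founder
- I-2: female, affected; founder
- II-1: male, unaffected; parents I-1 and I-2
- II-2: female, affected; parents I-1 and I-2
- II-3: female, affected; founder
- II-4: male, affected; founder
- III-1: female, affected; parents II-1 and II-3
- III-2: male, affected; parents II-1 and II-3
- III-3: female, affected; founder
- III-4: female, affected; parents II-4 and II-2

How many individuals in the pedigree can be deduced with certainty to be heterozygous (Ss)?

Obligate heterozygotes: I-1 is affected so carries S and passed s to II-1 (ss), so I-1 is Ss; I-2 is affected so carries S and passed s to II-1 (ss), so I-2 is Ss; III-1 is affected so carries S and received s from II-1 (ss), so III-1 is Ss; III-2 is affected so carries S and received s from II-1 (ss), so III-2 is Ss.
Every other individual is either homozygous by phenotype or has at least one consistent homozygous assignment, so the count is 4.

4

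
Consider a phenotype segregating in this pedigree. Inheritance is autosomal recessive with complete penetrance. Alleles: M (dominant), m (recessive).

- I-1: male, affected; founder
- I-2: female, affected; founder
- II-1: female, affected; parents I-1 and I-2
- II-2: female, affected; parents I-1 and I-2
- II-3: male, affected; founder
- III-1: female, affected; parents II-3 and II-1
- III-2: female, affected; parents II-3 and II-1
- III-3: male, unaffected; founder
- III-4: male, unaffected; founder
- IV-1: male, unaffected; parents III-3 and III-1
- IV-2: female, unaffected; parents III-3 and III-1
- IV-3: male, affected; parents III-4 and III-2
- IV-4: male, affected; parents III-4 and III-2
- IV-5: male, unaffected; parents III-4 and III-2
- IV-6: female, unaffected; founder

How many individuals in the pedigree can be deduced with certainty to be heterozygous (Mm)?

Obligate heterozygotes: III-4 is unaffected so carries M and passed m to IV-3 (mm), so III-4 is Mm; IV-1 is unaffected so carries M and received m from III-1 (mm), so IV-1 is Mm; IV-2 is unaffected so carries M and received m from III-1 (mm), so IV-2 is Mm; IV-5 is unaffected so carries M and received m from III-2 (mm), so IV-5 is Mm.
Every other individual is either homozygous by phenotype or has at least one consistent homozygous assignment, so the count is 4.

4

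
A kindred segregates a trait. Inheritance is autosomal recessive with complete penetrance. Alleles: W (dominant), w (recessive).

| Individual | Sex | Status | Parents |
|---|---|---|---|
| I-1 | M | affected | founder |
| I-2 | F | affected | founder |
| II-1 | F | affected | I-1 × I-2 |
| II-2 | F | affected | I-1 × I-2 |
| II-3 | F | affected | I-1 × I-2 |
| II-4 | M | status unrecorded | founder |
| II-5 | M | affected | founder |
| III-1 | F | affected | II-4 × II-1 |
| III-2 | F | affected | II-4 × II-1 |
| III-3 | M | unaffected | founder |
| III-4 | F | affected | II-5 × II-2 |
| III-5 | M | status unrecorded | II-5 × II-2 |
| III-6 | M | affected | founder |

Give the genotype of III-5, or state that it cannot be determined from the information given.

ww

From phenotype alone, III-5 is WW or Ww or ww.
III-5 received w from II-5 (ww) and received w from II-2 (ww), so III-5 is ww.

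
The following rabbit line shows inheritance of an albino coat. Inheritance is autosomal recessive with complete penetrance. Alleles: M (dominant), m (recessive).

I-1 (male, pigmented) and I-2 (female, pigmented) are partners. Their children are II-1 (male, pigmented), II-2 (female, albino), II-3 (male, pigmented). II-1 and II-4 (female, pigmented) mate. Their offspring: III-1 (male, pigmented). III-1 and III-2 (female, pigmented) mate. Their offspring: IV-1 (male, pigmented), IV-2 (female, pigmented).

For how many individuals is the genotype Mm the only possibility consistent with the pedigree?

2

Obligate heterozygotes: I-1 is pigmented so carries M and passed m to II-2 (mm), so I-1 is Mm; I-2 is pigmented so carries M and passed m to II-2 (mm), so I-2 is Mm.
Every other individual is either homozygous by phenotype or has at least one consistent homozygous assignment, so the count is 2.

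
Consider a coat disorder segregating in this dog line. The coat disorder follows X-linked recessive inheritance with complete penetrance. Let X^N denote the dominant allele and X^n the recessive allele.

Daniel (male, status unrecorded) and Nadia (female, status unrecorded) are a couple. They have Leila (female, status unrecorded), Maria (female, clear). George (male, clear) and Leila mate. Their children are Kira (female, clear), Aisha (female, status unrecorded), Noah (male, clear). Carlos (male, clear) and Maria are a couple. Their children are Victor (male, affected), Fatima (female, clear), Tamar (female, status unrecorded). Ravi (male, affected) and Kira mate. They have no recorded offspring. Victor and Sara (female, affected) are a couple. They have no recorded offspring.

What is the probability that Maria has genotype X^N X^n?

Maria is clear so carries N and passed n to Victor (X^n Y), so Maria is X^N X^n, giving P(X^N X^n) = 1.

1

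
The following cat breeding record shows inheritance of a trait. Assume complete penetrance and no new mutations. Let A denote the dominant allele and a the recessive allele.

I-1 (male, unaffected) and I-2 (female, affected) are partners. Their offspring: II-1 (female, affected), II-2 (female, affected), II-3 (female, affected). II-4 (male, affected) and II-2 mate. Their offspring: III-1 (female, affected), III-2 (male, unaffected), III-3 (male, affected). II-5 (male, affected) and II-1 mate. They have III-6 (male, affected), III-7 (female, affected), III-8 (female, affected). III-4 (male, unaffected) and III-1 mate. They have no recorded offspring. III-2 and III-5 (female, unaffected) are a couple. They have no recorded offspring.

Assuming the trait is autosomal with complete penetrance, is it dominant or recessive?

dominant

II-4 and II-2 are both affected yet have an unaffected child III-2. Under a recessive model two affected parents are homozygous and every child would be affected, so the trait cannot be recessive.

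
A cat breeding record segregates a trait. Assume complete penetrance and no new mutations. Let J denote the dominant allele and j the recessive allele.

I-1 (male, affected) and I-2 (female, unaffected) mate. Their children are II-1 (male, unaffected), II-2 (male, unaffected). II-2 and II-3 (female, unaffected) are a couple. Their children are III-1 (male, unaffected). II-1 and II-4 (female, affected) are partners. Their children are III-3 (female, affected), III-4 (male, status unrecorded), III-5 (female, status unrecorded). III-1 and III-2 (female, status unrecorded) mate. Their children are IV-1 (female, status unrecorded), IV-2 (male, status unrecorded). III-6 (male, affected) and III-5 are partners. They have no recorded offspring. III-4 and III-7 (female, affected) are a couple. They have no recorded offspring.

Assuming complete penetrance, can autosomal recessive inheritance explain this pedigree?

Yes

A consistent assignment under autosomal recessive exists: I-1 jj, I-2 JJ, II-1 Jj, II-2 Jj, II-3 JJ, II-4 jj, III-1 JJ, III-2 JJ, III-3 jj, III-4 Jj, III-5 Jj, III-6 jj, III-7 jj, IV-1 JJ, IV-2 JJ.
In this assignment every recorded phenotype matches its genotype and every non-founder's genotype is obtainable from its parents' genotypes, so the pedigree is consistent.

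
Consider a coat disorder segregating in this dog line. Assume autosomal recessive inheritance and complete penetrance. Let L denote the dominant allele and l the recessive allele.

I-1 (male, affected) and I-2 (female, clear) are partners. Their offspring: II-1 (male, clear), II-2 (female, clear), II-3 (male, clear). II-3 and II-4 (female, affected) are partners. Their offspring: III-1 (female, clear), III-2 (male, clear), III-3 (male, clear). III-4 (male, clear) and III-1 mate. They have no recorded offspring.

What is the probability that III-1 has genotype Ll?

III-1 is clear so carries L and received l from II-4 (ll), so III-1 is Ll, giving P(Ll) = 1.

1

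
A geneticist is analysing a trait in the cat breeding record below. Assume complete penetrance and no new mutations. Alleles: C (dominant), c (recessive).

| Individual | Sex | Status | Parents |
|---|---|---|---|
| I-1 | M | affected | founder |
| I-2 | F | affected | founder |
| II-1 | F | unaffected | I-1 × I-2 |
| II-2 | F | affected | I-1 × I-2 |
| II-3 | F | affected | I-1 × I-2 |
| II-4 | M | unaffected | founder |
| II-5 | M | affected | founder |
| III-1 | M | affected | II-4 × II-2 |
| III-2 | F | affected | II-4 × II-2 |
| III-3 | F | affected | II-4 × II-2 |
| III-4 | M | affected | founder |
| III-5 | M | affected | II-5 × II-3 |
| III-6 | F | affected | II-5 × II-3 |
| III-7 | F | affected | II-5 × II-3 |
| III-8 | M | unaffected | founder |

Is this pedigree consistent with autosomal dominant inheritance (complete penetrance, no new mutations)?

A consistent assignment under autosomal dominant exists: I-1 Cc, I-2 Cc, II-1 cc, II-2 CC, II-3 CC, II-4 cc, II-5 CC, III-1 Cc, III-2 Cc, III-3 Cc, III-4 CC, III-5 CC, III-6 CC, III-7 CC, III-8 cc.
In this assignment every recorded phenotype matches its genotype and every non-founder's genotype is obtainable from its parents' genotypes, so the pedigree is consistent.

Yes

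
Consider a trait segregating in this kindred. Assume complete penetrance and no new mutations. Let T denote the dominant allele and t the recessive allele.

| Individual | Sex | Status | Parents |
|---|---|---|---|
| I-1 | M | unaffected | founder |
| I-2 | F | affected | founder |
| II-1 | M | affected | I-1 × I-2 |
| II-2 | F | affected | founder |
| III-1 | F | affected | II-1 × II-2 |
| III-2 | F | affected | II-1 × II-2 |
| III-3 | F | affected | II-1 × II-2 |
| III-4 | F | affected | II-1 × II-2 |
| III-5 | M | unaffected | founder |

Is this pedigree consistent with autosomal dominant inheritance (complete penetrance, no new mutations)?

Yes

A consistent assignment under autosomal dominant exists: I-1 tt, I-2 TT, II-1 Tt, II-2 TT, III-1 TT, III-2 TT, III-3 TT, III-4 TT, III-5 tt.
In this assignment every recorded phenotype matches its genotype and every non-founder's genotype is obtainable from its parents' genotypes, so the pedigree is consistent.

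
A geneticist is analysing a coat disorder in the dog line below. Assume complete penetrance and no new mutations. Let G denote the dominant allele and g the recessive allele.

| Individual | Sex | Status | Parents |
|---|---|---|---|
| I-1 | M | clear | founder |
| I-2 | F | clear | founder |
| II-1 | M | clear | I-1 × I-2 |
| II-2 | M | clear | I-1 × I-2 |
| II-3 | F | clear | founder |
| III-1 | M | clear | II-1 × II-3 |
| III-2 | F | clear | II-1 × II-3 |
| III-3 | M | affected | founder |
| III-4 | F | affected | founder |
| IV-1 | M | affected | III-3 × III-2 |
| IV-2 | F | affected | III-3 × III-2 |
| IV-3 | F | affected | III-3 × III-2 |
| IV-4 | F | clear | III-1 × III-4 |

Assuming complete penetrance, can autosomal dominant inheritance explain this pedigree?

Yes

A consistent assignment under autosomal dominant exists: I-1 gg, I-2 gg, II-1 gg, II-2 gg, II-3 gg, III-1 gg, III-2 gg, III-3 GG, III-4 Gg, IV-1 Gg, IV-2 Gg, IV-3 Gg, IV-4 gg.
In this assignment every recorded phenotype matches its genotype and every non-founder's genotype is obtainable from its parents' genotypes, so the pedigree is consistent.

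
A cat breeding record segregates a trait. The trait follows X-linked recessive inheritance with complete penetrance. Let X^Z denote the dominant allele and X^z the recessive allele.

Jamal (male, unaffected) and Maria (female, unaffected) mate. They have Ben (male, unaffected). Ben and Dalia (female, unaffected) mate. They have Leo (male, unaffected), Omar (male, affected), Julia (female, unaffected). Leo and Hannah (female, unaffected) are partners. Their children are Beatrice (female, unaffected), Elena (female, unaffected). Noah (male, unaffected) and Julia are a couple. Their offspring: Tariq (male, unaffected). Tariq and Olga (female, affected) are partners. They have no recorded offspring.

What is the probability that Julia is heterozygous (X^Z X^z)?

1/3

Ben is unaffected, so Ben is X^Z Y.
Dalia is unaffected so carries Z and passed z to Omar (X^z Y), so Dalia is X^Z X^z.
Their cross gives offspring ratios 1/2 X^Z X^Z : 1/2 X^Z X^z. Conditioning on Julia being unaffected, P(X^Z X^z) = 1/2 / 1 = 1/2 before taking Julia's own offspring into account.
Noah is unaffected, so Noah is X^Z Y.
Now use Julia's offspring. Probability of each recorded status — unaffected son Tariq: 1/2 if Julia is X^Z X^z, 1 if X^Z X^Z.
Bayes: P(X^Z X^z) = 1/2·1/2 / (1/2·1/2 + 1/2·1) = 1/3.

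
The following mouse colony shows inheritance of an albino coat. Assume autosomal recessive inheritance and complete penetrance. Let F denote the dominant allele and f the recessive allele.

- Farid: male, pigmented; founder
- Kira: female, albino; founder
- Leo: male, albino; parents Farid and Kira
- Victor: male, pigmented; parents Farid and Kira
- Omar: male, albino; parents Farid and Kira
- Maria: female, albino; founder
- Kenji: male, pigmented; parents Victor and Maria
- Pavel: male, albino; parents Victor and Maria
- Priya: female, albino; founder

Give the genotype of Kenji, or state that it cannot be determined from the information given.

From phenotype alone, Kenji is FF or Ff.
Kenji is pigmented so carries F and received f from Maria (ff), so Kenji is Ff.

Ff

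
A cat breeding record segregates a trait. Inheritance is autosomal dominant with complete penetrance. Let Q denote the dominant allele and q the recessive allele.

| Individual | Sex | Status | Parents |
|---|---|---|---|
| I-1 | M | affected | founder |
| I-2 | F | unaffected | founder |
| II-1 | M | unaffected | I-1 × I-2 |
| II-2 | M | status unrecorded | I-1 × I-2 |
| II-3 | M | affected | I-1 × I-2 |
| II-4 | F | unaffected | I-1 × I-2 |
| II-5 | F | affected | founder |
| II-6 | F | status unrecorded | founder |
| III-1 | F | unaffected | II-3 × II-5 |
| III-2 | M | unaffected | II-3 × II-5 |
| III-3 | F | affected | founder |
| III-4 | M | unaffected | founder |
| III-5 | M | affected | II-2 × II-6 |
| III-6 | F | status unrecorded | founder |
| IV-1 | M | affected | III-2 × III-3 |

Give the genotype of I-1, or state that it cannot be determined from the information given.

From phenotype alone, I-1 is QQ or Qq.
I-1 is affected so carries Q and passed q to II-1 (qq), so I-1 is Qq.

Qq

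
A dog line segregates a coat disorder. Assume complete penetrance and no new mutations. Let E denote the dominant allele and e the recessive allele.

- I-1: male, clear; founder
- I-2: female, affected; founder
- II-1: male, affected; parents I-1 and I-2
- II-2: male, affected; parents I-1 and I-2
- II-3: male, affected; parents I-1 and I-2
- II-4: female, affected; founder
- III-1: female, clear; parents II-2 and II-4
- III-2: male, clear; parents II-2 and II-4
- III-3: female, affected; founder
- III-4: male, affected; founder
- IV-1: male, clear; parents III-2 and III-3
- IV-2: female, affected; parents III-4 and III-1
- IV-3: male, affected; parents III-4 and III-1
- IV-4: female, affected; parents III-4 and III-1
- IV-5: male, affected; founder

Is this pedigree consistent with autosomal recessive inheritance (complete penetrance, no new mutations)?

Under autosomal recessive, III-1 (clear, female) cannot arise from II-2 (affected) × II-4 (affected).

No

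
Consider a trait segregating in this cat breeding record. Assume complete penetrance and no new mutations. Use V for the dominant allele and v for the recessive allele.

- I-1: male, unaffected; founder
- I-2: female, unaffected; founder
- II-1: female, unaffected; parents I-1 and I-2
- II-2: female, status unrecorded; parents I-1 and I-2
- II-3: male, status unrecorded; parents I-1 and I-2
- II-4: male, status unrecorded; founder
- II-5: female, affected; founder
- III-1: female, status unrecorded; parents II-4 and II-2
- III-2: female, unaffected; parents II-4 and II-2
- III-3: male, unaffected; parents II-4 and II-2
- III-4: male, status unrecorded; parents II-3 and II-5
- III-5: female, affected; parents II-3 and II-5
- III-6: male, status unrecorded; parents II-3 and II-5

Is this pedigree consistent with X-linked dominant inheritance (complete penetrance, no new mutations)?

A consistent assignment under X-linked dominant exists: I-1 X^v Y, I-2 X^v X^v, II-1 X^v X^v, II-2 X^v X^v, II-3 X^v Y, II-4 X^v Y, II-5 X^V X^V, III-1 X^v X^v, III-2 X^v X^v, III-3 X^v Y, III-4 X^V Y, III-5 X^V X^v, III-6 X^V Y.
In this assignment every recorded phenotype matches its genotype and every non-founder's genotype is obtainable from its parents' genotypes, so the pedigree is consistent.

Yes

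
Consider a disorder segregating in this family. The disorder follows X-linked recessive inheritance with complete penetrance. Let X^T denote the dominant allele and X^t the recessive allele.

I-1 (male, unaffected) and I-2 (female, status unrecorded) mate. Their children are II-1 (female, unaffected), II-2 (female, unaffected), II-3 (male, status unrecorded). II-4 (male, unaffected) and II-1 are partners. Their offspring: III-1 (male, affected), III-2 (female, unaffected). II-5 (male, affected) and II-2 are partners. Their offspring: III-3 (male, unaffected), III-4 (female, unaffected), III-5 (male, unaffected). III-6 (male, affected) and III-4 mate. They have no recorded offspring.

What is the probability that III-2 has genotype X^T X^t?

II-4 is unaffected, so II-4 is X^T Y.
II-1 is unaffected so carries T and passed t to III-1 (X^t Y), so II-1 is X^T X^t.
Their cross gives offspring ratios 1/2 X^T X^T : 1/2 X^T X^t. Conditioning on III-2 being unaffected, P(X^T X^t) = 1/2 / 1 = 1/2.

1/2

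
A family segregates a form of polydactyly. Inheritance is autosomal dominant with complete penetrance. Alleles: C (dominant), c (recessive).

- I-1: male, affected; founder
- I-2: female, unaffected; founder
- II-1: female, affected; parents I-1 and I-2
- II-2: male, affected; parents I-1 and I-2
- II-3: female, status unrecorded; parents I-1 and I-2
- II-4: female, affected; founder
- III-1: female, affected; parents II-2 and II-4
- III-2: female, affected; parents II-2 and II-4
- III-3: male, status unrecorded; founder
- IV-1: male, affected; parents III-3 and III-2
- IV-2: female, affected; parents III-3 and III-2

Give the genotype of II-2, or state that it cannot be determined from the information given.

From phenotype alone, II-2 is CC or Cc.
II-2 is affected so carries C and received c from I-2 (cc), so II-2 is Cc.

Cc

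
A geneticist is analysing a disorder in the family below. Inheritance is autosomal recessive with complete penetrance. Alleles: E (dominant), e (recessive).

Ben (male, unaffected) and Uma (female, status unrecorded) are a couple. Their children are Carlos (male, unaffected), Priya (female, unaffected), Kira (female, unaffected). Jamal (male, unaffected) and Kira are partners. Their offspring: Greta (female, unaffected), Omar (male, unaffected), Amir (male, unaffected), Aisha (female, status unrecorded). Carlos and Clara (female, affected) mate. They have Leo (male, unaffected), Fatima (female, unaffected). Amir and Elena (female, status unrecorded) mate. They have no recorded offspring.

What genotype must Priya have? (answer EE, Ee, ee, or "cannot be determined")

Priya's phenotype allows EE or Ee, and no parent or child forces a single allele at both positions; consistent genotype assignments exist with Priya as EE or Ee.

cannot be determined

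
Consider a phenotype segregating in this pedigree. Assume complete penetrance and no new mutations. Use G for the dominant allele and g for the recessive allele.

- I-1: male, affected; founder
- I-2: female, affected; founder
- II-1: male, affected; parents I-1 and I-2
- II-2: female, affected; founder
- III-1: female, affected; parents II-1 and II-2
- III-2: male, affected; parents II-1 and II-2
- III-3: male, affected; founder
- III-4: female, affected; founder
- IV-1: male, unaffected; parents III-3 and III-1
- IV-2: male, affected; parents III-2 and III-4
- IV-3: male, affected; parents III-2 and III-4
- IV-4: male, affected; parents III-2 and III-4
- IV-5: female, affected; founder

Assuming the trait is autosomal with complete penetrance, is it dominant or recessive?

III-3 and III-1 are both affected yet have an unaffected child IV-1. Under a recessive model two affected parents are homozygous and every child would be affected, so the trait cannot be recessive.

dominant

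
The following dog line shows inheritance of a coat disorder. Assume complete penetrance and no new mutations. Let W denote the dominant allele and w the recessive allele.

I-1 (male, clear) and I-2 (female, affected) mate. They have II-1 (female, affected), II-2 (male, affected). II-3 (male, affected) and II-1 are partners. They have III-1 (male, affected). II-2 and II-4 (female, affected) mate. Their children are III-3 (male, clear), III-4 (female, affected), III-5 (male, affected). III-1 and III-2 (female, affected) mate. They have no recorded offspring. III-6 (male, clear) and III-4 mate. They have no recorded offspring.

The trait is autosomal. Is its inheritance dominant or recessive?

dominant

II-2 and II-4 are both affected yet have a clear child III-3. Under a recessive model two affected parents are homozygous and every child would be affected, so the trait cannot be recessive.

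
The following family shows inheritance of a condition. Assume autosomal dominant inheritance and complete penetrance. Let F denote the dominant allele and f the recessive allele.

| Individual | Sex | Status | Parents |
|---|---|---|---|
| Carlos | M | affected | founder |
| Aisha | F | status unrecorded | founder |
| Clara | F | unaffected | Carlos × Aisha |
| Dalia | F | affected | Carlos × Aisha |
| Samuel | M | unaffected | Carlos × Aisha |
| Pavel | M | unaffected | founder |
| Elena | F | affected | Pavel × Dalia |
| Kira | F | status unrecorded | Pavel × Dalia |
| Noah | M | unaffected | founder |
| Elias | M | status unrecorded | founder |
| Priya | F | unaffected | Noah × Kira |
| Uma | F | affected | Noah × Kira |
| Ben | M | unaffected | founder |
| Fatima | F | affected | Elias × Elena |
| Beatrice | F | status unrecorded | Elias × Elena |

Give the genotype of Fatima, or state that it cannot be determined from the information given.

cannot be determined

Fatima's phenotype allows FF or Ff, and no parent or child forces a single allele at both positions; consistent genotype assignments exist with Fatima as FF or Ff.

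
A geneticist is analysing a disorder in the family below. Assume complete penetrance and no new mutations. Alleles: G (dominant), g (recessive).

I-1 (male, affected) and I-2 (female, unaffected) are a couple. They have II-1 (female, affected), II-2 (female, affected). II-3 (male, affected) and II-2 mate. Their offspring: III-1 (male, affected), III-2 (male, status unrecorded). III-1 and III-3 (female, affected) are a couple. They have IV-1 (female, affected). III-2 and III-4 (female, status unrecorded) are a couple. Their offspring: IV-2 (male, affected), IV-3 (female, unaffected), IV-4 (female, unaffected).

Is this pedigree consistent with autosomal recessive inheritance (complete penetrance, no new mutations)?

Yes

A consistent assignment under autosomal recessive exists: I-1 gg, I-2 Gg, II-1 gg, II-2 gg, II-3 gg, III-1 gg, III-2 gg, III-3 gg, III-4 Gg, IV-1 gg, IV-2 gg, IV-3 Gg, IV-4 Gg.
In this assignment every recorded phenotype matches its genotype and every non-founder's genotype is obtainable from its parents' genotypes, so the pedigree is consistent.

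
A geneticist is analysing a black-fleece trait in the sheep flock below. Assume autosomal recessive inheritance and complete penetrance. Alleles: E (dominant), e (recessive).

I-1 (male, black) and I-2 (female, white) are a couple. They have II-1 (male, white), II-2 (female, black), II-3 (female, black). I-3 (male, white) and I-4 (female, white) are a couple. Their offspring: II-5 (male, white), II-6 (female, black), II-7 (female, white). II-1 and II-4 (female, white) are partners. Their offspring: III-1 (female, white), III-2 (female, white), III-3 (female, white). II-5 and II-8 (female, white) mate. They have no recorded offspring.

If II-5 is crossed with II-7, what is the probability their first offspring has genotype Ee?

I-3 is white so carries E and passed e to II-6 (ee), so I-3 is Ee.
I-4 is white so carries E and passed e to II-6 (ee), so I-4 is Ee.
II-5 is a white offspring of I-3 (Ee) × I-4 (Ee), whose cross gives 1/4 EE : 1/2 Ee : 1/4 ee; conditioning on being white, II-5 is EE with probability 1/3, Ee with probability 2/3.
II-7 is a white offspring of I-3 (Ee) × I-4 (Ee), whose cross gives 1/4 EE : 1/2 Ee : 1/4 ee; conditioning on being white, II-7 is EE with probability 1/3, Ee with probability 2/3.
Summing over parental genotype combinations, P(offspring has genotype Ee) = 2/9·1/2 + 2/9·1/2 + 4/9·1/2 = 4/9.

4/9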